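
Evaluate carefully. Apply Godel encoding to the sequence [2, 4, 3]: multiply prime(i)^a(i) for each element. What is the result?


Encode each element as an exponent of the corresponding prime:
  2^2 = 4
  3^4 = 81
  5^3 = 125
Product = 4 * 81 * 125 = 40500

40500


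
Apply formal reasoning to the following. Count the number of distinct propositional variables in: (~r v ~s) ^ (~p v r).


Identify each variable that appears in the formula.
Variables found: p, r, s
Count = 3

3


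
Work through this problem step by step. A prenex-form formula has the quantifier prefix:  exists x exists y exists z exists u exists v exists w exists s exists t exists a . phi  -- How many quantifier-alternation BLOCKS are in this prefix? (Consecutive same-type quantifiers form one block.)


Quantifier-type sequence: E E E E E E E E E  (A=forall, E=exists)
Group into maximal same-type runs:
  Ex9
Number of blocks = 1

1


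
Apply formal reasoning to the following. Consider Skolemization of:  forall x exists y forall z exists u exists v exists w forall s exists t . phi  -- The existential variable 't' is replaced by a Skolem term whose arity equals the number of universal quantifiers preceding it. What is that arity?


Quantifier prefix: forall x exists y forall z exists u exists v exists w forall s exists t
't' is existentially quantified at position 8.
Universal variables preceding it: x, z, s
Skolem function arity = 3

3


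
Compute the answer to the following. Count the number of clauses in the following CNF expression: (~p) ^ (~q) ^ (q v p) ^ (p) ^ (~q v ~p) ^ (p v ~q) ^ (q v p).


A CNF formula is a conjunction of clauses.
Clauses are separated by ^.
Counting the conjuncts: 7 clauses.

7


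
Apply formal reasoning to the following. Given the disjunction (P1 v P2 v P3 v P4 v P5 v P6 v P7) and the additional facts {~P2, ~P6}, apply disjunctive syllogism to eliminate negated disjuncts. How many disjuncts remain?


Original disjuncts (7): P1, P2, P3, P4, P5, P6, P7
Negated (eliminate): ~P2, ~P6
Remaining disjuncts: P1, P3, P4, P5, P7
Count = 7 - 2 = 5

5


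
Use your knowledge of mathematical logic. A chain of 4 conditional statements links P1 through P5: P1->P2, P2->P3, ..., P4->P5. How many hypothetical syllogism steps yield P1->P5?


With 4 implications in a chain connecting 5 propositions:
P1->P2, P2->P3, ..., P4->P5
Steps needed = (number of implications) - 1 = 4 - 1 = 3

3


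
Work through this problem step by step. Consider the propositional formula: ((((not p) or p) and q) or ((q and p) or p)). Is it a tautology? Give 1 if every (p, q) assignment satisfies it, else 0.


Check all 4 assignments:
p=0, q=0: 0
p=0, q=1: 1
p=1, q=0: 1
p=1, q=1: 1
Satisfying count = 3/4.
Tautology iff count = 4: no.

0


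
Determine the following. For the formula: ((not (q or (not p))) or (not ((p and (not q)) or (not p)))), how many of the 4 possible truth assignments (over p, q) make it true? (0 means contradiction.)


Check all 4 assignments:
p=0, q=0: 0
p=0, q=1: 0
p=1, q=0: 1
p=1, q=1: 1
Count of True = 2

2


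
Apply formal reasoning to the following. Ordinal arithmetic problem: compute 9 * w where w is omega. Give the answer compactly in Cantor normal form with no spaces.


Compute 9 * w.
Ordinal * is associative and left-distributive over +, but NOT commutative; for finite n>1, n*w = w but w*n stays w*n.
For finite n>0, n * w = sup{n*k : k<w} = w. So 9 * w = w.
Result = w

w


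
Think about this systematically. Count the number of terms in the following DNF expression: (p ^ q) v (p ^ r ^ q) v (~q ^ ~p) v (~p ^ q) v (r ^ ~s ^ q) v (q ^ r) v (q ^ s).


A DNF formula is a disjunction of terms (conjunctions).
Terms are separated by v.
Counting the disjuncts: 7 terms.

7


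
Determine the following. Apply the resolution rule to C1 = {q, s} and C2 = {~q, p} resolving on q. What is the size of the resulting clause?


Remove q from C1 and ~q from C2.
C1 remainder: {s}
C2 remainder: {p}
Union (resolvent): {p, s}
Resolvent has 2 literal(s).

2


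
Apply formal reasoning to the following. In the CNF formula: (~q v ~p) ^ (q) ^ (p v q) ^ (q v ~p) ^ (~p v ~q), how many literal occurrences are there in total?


Counting literals in each clause:
Clause 1: 2 literal(s)
Clause 2: 1 literal(s)
Clause 3: 2 literal(s)
Clause 4: 2 literal(s)
Clause 5: 2 literal(s)
Total = 9

9


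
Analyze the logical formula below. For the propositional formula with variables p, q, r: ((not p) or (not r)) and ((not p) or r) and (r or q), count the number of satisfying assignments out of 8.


Evaluate all 8 assignments for p, q, r:
p=0, q=0, r=0: 0
p=0, q=0, r=1: 1
p=0, q=1, r=0: 1
p=0, q=1, r=1: 1
p=1, q=0, r=0: 0
p=1, q=0, r=1: 0
p=1, q=1, r=0: 0
p=1, q=1, r=1: 0
Satisfying count = 3

3


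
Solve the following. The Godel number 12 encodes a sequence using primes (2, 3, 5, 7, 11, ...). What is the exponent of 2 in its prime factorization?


Factorize 12 by dividing by 2 repeatedly.
Division steps: 2 divides 12 exactly 2 time(s).
Exponent of 2 = 2

2


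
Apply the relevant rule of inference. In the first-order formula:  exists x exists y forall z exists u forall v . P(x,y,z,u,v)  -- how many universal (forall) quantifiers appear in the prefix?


Quantifier prefix: exists x exists y forall z exists u forall v
Mark each quantifier type:
  E E U E U
Universal count = 2, Existential count = 3
Asked for universal (forall) quantifiers: 2

2


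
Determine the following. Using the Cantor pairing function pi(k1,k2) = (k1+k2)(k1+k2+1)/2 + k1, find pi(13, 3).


k1 + k2 = 16
(k1+k2)(k1+k2+1)/2 = 16 * 17 / 2 = 136
pi = 136 + 13 = 149

149


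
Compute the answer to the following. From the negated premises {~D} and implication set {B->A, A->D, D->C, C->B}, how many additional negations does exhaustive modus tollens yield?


Initial negated facts: {~D}
Apply modus tollens to closure:
  ~D and A->D  =>  ~A
  ~A and B->A  =>  ~B
  ~B and C->B  =>  ~C
Final negated: {~A, ~B, ~C, ~D}
New negations: {~A, ~B, ~C}
Count = 3

3


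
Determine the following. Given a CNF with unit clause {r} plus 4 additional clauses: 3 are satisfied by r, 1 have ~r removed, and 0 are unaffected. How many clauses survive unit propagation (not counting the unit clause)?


Satisfied (removed): 3
Shortened (remain): 1
Unchanged (remain): 0
Remaining = 1 + 0 = 1

1


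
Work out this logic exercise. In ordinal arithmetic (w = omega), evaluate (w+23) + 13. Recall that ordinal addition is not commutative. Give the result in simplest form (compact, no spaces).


Compute (w+23) + 13.
Ordinal + is associative but NOT commutative; for finite n>0, n + w = w but w + n stays w+n.
By associativity: (w+23) + 13 = w + (23+13) = w+36.
Result = w+36

w+36


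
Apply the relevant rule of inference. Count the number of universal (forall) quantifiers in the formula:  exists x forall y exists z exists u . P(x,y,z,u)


Quantifier prefix: exists x forall y exists z exists u
Mark each quantifier type:
  E U E E
Universal count = 1, Existential count = 3
Asked for universal (forall) quantifiers: 1

1


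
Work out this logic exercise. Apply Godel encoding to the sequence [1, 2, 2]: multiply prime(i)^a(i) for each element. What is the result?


Encode each element as an exponent of the corresponding prime:
  2^1 = 2
  3^2 = 9
  5^2 = 25
Product = 2 * 9 * 25 = 450

450


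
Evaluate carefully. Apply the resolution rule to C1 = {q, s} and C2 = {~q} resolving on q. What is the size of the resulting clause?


Remove q from C1 and ~q from C2.
C1 remainder: {s}
C2 remainder: {}
Union (resolvent): {s}
Resolvent has 1 literal(s).

1


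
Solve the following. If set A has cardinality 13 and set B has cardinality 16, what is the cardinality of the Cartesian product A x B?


The Cartesian product A x B contains all ordered pairs (a, b).
|A x B| = |A| * |B| = 13 * 16 = 208

208


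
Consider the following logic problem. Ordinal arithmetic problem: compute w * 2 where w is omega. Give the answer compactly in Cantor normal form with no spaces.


Compute w * 2.
Ordinal * is associative and left-distributive over +, but NOT commutative; for finite n>1, n*w = w but w*n stays w*n.
w * 2 means 2 copies of w concatenated: w*2.
Result = w*2

w*2


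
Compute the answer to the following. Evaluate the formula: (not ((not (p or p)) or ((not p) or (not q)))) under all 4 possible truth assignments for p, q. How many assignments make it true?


Check all 4 assignments:
p=0, q=0: 0
p=0, q=1: 0
p=1, q=0: 0
p=1, q=1: 1
Count of True = 1

1


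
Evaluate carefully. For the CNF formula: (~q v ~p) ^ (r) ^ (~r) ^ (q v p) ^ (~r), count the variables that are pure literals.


Check each variable for pure literal status:
p: mixed (not pure)
q: mixed (not pure)
r: mixed (not pure)
Pure literal count = 0

0


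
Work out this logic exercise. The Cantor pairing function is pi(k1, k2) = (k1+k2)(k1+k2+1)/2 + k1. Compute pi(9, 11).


k1 + k2 = 20
(k1+k2)(k1+k2+1)/2 = 20 * 21 / 2 = 210
pi = 210 + 9 = 219

219


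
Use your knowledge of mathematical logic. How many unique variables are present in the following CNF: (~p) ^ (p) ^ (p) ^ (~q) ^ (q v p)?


Identify each variable that appears in the formula.
Variables found: p, q
Count = 2

2


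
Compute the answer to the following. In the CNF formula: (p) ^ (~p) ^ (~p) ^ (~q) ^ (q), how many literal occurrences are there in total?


Counting literals in each clause:
Clause 1: 1 literal(s)
Clause 2: 1 literal(s)
Clause 3: 1 literal(s)
Clause 4: 1 literal(s)
Clause 5: 1 literal(s)
Total = 5

5


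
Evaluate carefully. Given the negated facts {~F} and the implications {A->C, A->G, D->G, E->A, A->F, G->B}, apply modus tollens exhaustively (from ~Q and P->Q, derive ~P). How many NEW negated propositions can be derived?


Initial negated facts: {~F}
Apply modus tollens to closure:
  ~F and A->F  =>  ~A
  ~A and E->A  =>  ~E
Final negated: {~A, ~E, ~F}
New negations: {~A, ~E}
Count = 2

2


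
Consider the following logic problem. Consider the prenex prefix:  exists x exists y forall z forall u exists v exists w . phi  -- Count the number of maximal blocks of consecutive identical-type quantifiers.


Quantifier-type sequence: E E A A E E  (A=forall, E=exists)
Group into maximal same-type runs:
  Ex2 | Ax2 | Ex2
Number of blocks = 3

3


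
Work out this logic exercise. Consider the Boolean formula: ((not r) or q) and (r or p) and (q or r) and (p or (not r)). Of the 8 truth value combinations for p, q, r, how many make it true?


Evaluate all 8 assignments for p, q, r:
p=0, q=0, r=0: 0
p=0, q=0, r=1: 0
p=0, q=1, r=0: 0
p=0, q=1, r=1: 0
p=1, q=0, r=0: 0
p=1, q=0, r=1: 0
p=1, q=1, r=0: 1
p=1, q=1, r=1: 1
Satisfying count = 2

2


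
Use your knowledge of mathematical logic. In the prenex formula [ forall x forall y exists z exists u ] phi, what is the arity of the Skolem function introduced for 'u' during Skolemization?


Quantifier prefix: forall x forall y exists z exists u
'u' is existentially quantified at position 4.
Universal variables preceding it: x, y
Skolem function arity = 2

2


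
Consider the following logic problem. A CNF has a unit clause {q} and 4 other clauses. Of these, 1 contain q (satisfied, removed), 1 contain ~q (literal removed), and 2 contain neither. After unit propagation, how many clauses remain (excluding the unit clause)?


Satisfied (removed): 1
Shortened (remain): 1
Unchanged (remain): 2
Remaining = 1 + 2 = 3

3


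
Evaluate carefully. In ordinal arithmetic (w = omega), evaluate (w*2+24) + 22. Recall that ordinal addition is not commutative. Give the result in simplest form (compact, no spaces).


Compute (w*2+24) + 22.
Ordinal + is associative but NOT commutative; for finite n>0, n + w = w but w + n stays w+n.
By associativity: (w*2+24) + 22 = w*2 + (24+22) = w*2+46.
Result = w*2+46

w*2+46


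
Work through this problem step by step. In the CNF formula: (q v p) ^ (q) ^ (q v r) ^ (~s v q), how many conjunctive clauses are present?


A CNF formula is a conjunction of clauses.
Clauses are separated by ^.
Counting the conjuncts: 4 clauses.

4


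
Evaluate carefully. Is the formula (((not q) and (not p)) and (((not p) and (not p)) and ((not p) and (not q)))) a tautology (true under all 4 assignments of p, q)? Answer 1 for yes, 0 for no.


Check all 4 assignments:
p=0, q=0: 1
p=0, q=1: 0
p=1, q=0: 0
p=1, q=1: 0
Satisfying count = 1/4.
Tautology iff count = 4: no.

0


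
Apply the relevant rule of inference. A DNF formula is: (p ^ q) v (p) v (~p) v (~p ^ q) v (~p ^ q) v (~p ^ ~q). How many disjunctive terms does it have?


A DNF formula is a disjunction of terms (conjunctions).
Terms are separated by v.
Counting the disjuncts: 6 terms.

6


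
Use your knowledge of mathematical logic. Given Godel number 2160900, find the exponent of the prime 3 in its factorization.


Factorize 2160900 by dividing by 3 repeatedly.
Division steps: 3 divides 2160900 exactly 2 time(s).
Exponent of 3 = 2

2


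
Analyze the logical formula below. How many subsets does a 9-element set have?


The power set of a set with n elements has 2^n elements.
|P(S)| = 2^9 = 512

512


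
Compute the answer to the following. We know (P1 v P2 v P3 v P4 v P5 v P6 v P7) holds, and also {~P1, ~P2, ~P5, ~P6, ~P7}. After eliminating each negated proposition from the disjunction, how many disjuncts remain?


Original disjuncts (7): P1, P2, P3, P4, P5, P6, P7
Negated (eliminate): ~P1, ~P2, ~P5, ~P6, ~P7
Remaining disjuncts: P3, P4
Count = 7 - 5 = 2

2


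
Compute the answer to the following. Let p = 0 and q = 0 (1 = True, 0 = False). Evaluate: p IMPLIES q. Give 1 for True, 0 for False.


p = 0, q = 0
Operation: p IMPLIES q
Evaluate: 0 IMPLIES 0 = 1

1


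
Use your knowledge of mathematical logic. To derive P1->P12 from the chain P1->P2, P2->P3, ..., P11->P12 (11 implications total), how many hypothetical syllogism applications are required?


With 11 implications in a chain connecting 12 propositions:
P1->P2, P2->P3, ..., P11->P12
Steps needed = (number of implications) - 1 = 11 - 1 = 10

10


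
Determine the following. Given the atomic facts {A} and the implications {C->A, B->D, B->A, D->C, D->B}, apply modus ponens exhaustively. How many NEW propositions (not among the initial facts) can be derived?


Initial facts: {A}
Apply modus ponens to closure:
  (no implication fires)
Final known: {A}
New propositions: {(none)}
Count = 0

0


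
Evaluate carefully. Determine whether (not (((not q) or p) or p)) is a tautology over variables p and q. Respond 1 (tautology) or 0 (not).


Check all 4 assignments:
p=0, q=0: 0
p=0, q=1: 1
p=1, q=0: 0
p=1, q=1: 0
Satisfying count = 1/4.
Tautology iff count = 4: no.

0


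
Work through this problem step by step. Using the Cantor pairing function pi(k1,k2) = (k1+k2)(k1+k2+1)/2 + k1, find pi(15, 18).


k1 + k2 = 33
(k1+k2)(k1+k2+1)/2 = 33 * 34 / 2 = 561
pi = 561 + 15 = 576

576


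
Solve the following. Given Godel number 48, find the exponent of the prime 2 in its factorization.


Factorize 48 by dividing by 2 repeatedly.
Division steps: 2 divides 48 exactly 4 time(s).
Exponent of 2 = 4

4


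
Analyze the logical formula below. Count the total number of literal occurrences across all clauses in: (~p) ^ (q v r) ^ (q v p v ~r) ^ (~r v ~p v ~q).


Counting literals in each clause:
Clause 1: 1 literal(s)
Clause 2: 2 literal(s)
Clause 3: 3 literal(s)
Clause 4: 3 literal(s)
Total = 9

9


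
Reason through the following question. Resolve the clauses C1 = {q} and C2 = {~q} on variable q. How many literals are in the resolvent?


Remove q from C1 and ~q from C2.
C1 remainder: {}
C2 remainder: {}
Union (resolvent): {} (empty clause)
Resolvent has 0 literal(s).

0


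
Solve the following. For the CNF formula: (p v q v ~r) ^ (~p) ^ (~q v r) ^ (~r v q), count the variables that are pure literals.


Check each variable for pure literal status:
p: mixed (not pure)
q: mixed (not pure)
r: mixed (not pure)
Pure literal count = 0

0


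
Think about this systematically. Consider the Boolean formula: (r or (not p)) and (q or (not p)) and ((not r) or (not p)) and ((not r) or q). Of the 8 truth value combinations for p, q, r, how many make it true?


Evaluate all 8 assignments for p, q, r:
p=0, q=0, r=0: 1
p=0, q=0, r=1: 0
p=0, q=1, r=0: 1
p=0, q=1, r=1: 1
p=1, q=0, r=0: 0
p=1, q=0, r=1: 0
p=1, q=1, r=0: 0
p=1, q=1, r=1: 0
Satisfying count = 3

3


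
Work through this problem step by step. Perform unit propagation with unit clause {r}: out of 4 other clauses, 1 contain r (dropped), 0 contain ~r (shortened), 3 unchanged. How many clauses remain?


Satisfied (removed): 1
Shortened (remain): 0
Unchanged (remain): 3
Remaining = 0 + 3 = 3

3


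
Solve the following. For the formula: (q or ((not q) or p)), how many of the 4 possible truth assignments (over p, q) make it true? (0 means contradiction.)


Check all 4 assignments:
p=0, q=0: 1
p=0, q=1: 1
p=1, q=0: 1
p=1, q=1: 1
Count of True = 4

4


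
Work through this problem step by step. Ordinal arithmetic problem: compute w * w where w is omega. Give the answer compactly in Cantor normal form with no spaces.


Compute w * w.
Ordinal * is associative and left-distributive over +, but NOT commutative; for finite n>1, n*w = w but w*n stays w*n.
w * w = w^2 by definition.
Result = w^2

w^2


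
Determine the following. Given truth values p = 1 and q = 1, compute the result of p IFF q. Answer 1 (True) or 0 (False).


p = 1, q = 1
Operation: p IFF q
Evaluate: 1 IFF 1 = 1

1


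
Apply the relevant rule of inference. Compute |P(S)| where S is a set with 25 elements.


The power set of a set with n elements has 2^n elements.
|P(S)| = 2^25 = 33554432

33554432


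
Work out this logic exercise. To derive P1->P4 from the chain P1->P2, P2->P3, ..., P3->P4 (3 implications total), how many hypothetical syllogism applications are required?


With 3 implications in a chain connecting 4 propositions:
P1->P2, P2->P3, ..., P3->P4
Steps needed = (number of implications) - 1 = 3 - 1 = 2

2


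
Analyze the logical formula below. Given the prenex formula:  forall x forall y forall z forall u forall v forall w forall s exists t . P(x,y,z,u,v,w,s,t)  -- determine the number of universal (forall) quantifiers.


Quantifier prefix: forall x forall y forall z forall u forall v forall w forall s exists t
Mark each quantifier type:
  U U U U U U U E
Universal count = 7, Existential count = 1
Asked for universal (forall) quantifiers: 7

7


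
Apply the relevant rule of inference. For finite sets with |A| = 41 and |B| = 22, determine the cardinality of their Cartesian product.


The Cartesian product A x B contains all ordered pairs (a, b).
|A x B| = |A| * |B| = 41 * 22 = 902

902


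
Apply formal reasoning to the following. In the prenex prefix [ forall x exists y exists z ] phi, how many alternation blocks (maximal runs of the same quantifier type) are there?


Quantifier-type sequence: A E E  (A=forall, E=exists)
Group into maximal same-type runs:
  Ax1 | Ex2
Number of blocks = 2

2


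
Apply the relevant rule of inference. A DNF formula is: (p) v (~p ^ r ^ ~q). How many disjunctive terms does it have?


A DNF formula is a disjunction of terms (conjunctions).
Terms are separated by v.
Counting the disjuncts: 2 terms.

2


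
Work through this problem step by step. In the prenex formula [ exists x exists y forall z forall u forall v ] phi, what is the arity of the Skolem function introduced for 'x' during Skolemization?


Quantifier prefix: exists x exists y forall z forall u forall v
'x' is existentially quantified at position 1.
No universal quantifiers precede it.
Skolem function arity = 0 (a Skolem constant)

0


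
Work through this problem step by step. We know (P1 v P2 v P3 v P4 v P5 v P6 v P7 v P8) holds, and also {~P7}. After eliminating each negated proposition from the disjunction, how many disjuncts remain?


Original disjuncts (8): P1, P2, P3, P4, P5, P6, P7, P8
Negated (eliminate): ~P7
Remaining disjuncts: P1, P2, P3, P4, P5, P6, P8
Count = 8 - 1 = 7

7


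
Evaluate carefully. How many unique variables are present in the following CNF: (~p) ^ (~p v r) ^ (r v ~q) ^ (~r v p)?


Identify each variable that appears in the formula.
Variables found: p, q, r
Count = 3

3


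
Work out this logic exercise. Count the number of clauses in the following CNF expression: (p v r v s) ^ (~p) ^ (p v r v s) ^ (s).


A CNF formula is a conjunction of clauses.
Clauses are separated by ^.
Counting the conjuncts: 4 clauses.

4


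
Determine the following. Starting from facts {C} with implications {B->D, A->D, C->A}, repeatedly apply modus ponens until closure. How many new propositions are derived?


Initial facts: {C}
Apply modus ponens to closure:
  C and C->A  =>  A
  A and A->D  =>  D
Final known: {A, C, D}
New propositions: {A, D}
Count = 2

2


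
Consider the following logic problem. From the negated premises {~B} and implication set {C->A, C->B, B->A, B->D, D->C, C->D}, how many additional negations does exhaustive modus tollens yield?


Initial negated facts: {~B}
Apply modus tollens to closure:
  ~B and C->B  =>  ~C
  ~C and D->C  =>  ~D
Final negated: {~B, ~C, ~D}
New negations: {~C, ~D}
Count = 2

2


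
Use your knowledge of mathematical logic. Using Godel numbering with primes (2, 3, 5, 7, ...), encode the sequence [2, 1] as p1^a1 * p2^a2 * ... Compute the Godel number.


Encode each element as an exponent of the corresponding prime:
  2^2 = 4
  3^1 = 3
Product = 4 * 3 = 12

12


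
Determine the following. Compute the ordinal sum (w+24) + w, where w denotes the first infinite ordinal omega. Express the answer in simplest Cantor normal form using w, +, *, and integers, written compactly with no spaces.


Compute (w+24) + w.
Ordinal + is associative but NOT commutative; for finite n>0, n + w = w but w + n stays w+n.
(w+24) + w = w + (24+w) = w + w = w*2 (the finite tail 24 is absorbed by the right w).
Result = w*2

w*2


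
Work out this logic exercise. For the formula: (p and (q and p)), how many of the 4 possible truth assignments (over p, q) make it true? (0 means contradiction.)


Check all 4 assignments:
p=0, q=0: 0
p=0, q=1: 0
p=1, q=0: 0
p=1, q=1: 1
Count of True = 1

1


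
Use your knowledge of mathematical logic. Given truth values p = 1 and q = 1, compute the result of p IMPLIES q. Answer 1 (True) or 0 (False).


p = 1, q = 1
Operation: p IMPLIES q
Evaluate: 1 IMPLIES 1 = 1

1


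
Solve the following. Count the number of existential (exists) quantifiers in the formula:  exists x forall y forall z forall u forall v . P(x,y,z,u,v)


Quantifier prefix: exists x forall y forall z forall u forall v
Mark each quantifier type:
  E U U U U
Universal count = 4, Existential count = 1
Asked for existential (exists) quantifiers: 1

1


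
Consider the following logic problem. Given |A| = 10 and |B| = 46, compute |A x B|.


The Cartesian product A x B contains all ordered pairs (a, b).
|A x B| = |A| * |B| = 10 * 46 = 460

460


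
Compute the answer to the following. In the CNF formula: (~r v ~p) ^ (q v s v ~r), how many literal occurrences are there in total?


Counting literals in each clause:
Clause 1: 2 literal(s)
Clause 2: 3 literal(s)
Total = 5

5


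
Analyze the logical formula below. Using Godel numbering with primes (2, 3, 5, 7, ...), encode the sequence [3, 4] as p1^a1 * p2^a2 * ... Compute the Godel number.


Encode each element as an exponent of the corresponding prime:
  2^3 = 8
  3^4 = 81
Product = 8 * 81 = 648

648


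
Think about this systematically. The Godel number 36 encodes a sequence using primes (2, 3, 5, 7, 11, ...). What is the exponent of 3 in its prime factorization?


Factorize 36 by dividing by 3 repeatedly.
Division steps: 3 divides 36 exactly 2 time(s).
Exponent of 3 = 2

2


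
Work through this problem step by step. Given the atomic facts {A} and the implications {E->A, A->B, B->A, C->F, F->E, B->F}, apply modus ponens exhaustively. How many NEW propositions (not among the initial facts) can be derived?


Initial facts: {A}
Apply modus ponens to closure:
  A and A->B  =>  B
  B and B->F  =>  F
  F and F->E  =>  E
Final known: {A, B, E, F}
New propositions: {B, E, F}
Count = 3

3


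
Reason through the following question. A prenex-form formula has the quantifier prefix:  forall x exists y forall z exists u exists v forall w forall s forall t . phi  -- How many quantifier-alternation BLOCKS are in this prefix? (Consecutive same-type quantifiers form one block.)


Quantifier-type sequence: A E A E E A A A  (A=forall, E=exists)
Group into maximal same-type runs:
  Ax1 | Ex1 | Ax1 | Ex2 | Ax3
Number of blocks = 5

5


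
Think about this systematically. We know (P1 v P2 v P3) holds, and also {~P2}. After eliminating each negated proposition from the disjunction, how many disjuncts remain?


Original disjuncts (3): P1, P2, P3
Negated (eliminate): ~P2
Remaining disjuncts: P1, P3
Count = 3 - 1 = 2

2


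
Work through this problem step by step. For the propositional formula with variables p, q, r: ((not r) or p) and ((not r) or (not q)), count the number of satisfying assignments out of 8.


Evaluate all 8 assignments for p, q, r:
p=0, q=0, r=0: 1
p=0, q=0, r=1: 0
p=0, q=1, r=0: 1
p=0, q=1, r=1: 0
p=1, q=0, r=0: 1
p=1, q=0, r=1: 1
p=1, q=1, r=0: 1
p=1, q=1, r=1: 0
Satisfying count = 5

5


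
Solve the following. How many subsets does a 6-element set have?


The power set of a set with n elements has 2^n elements.
|P(S)| = 2^6 = 64

64


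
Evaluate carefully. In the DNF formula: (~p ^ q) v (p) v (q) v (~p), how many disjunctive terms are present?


A DNF formula is a disjunction of terms (conjunctions).
Terms are separated by v.
Counting the disjuncts: 4 terms.

4


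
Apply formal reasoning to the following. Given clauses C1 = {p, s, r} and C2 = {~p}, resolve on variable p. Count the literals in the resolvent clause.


Remove p from C1 and ~p from C2.
C1 remainder: {s, r}
C2 remainder: {}
Union (resolvent): {r, s}
Resolvent has 2 literal(s).

2


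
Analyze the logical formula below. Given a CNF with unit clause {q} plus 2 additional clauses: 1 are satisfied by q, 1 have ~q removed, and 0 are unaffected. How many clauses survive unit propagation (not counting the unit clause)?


Satisfied (removed): 1
Shortened (remain): 1
Unchanged (remain): 0
Remaining = 1 + 0 = 1

1


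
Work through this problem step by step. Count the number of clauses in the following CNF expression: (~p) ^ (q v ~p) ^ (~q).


A CNF formula is a conjunction of clauses.
Clauses are separated by ^.
Counting the conjuncts: 3 clauses.

3


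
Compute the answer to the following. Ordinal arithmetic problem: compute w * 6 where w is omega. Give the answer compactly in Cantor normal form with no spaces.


Compute w * 6.
Ordinal * is associative and left-distributive over +, but NOT commutative; for finite n>1, n*w = w but w*n stays w*n.
w * 6 means 6 copies of w concatenated: w*6.
Result = w*6

w*6


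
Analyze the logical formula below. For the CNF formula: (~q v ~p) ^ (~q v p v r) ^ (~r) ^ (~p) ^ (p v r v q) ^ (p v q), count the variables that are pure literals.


Check each variable for pure literal status:
p: mixed (not pure)
q: mixed (not pure)
r: mixed (not pure)
Pure literal count = 0

0


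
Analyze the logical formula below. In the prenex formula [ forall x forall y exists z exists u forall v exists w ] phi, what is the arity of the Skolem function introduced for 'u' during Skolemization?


Quantifier prefix: forall x forall y exists z exists u forall v exists w
'u' is existentially quantified at position 4.
Universal variables preceding it: x, y
Skolem function arity = 2

2


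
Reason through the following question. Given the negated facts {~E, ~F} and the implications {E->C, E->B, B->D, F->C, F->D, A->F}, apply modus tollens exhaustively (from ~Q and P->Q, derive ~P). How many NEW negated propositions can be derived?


Initial negated facts: {~E, ~F}
Apply modus tollens to closure:
  ~F and A->F  =>  ~A
Final negated: {~A, ~E, ~F}
New negations: {~A}
Count = 1

1


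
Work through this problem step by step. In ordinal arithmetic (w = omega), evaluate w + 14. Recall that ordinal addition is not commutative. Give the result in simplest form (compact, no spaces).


Compute w + 14.
Ordinal + is associative but NOT commutative; for finite n>0, n + w = w but w + n stays w+n.
w + 14 is already in normal form (a successor ordinal beyond w).
Result = w+14

w+14


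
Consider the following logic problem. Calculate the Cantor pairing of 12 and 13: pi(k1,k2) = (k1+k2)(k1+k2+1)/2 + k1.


k1 + k2 = 25
(k1+k2)(k1+k2+1)/2 = 25 * 26 / 2 = 325
pi = 325 + 12 = 337

337


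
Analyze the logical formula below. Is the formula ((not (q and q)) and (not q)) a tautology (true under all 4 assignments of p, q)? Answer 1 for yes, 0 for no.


Check all 4 assignments:
p=0, q=0: 1
p=0, q=1: 0
p=1, q=0: 1
p=1, q=1: 0
Satisfying count = 2/4.
Tautology iff count = 4: no.

0


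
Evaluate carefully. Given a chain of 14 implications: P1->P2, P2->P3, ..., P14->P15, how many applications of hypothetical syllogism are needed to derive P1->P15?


With 14 implications in a chain connecting 15 propositions:
P1->P2, P2->P3, ..., P14->P15
Steps needed = (number of implications) - 1 = 14 - 1 = 13

13


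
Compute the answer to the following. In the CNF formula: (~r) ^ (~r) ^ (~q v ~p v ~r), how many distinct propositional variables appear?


Identify each variable that appears in the formula.
Variables found: p, q, r
Count = 3

3


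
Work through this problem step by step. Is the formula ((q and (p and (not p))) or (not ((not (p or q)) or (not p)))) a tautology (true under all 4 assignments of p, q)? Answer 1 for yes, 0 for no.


Check all 4 assignments:
p=0, q=0: 0
p=0, q=1: 0
p=1, q=0: 1
p=1, q=1: 1
Satisfying count = 2/4.
Tautology iff count = 4: no.

0


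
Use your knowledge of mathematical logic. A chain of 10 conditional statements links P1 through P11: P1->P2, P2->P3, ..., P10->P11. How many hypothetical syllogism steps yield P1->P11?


With 10 implications in a chain connecting 11 propositions:
P1->P2, P2->P3, ..., P10->P11
Steps needed = (number of implications) - 1 = 10 - 1 = 9

9


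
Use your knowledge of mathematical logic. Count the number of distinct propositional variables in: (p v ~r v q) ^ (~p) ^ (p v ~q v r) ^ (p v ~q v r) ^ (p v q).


Identify each variable that appears in the formula.
Variables found: p, q, r
Count = 3

3


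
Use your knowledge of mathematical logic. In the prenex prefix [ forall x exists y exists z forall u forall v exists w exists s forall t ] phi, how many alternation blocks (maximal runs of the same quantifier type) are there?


Quantifier-type sequence: A E E A A E E A  (A=forall, E=exists)
Group into maximal same-type runs:
  Ax1 | Ex2 | Ax2 | Ex2 | Ax1
Number of blocks = 5

5


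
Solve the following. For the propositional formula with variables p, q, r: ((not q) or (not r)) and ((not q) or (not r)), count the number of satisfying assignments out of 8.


Evaluate all 8 assignments for p, q, r:
p=0, q=0, r=0: 1
p=0, q=0, r=1: 1
p=0, q=1, r=0: 1
p=0, q=1, r=1: 0
p=1, q=0, r=0: 1
p=1, q=0, r=1: 1
p=1, q=1, r=0: 1
p=1, q=1, r=1: 0
Satisfying count = 6

6


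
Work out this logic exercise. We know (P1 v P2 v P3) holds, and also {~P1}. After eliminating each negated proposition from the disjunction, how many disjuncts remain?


Original disjuncts (3): P1, P2, P3
Negated (eliminate): ~P1
Remaining disjuncts: P2, P3
Count = 3 - 1 = 2

2


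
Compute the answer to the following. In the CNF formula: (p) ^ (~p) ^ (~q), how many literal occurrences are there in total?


Counting literals in each clause:
Clause 1: 1 literal(s)
Clause 2: 1 literal(s)
Clause 3: 1 literal(s)
Total = 3

3


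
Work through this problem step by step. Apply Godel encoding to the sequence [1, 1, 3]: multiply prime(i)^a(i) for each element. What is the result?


Encode each element as an exponent of the corresponding prime:
  2^1 = 2
  3^1 = 3
  5^3 = 125
Product = 2 * 3 * 125 = 750

750


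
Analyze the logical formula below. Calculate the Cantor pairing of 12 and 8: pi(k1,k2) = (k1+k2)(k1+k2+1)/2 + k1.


k1 + k2 = 20
(k1+k2)(k1+k2+1)/2 = 20 * 21 / 2 = 210
pi = 210 + 12 = 222

222


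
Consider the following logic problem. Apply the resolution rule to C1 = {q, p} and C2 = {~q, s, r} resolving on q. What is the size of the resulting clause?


Remove q from C1 and ~q from C2.
C1 remainder: {p}
C2 remainder: {s, r}
Union (resolvent): {p, r, s}
Resolvent has 3 literal(s).

3


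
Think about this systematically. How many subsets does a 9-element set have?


The power set of a set with n elements has 2^n elements.
|P(S)| = 2^9 = 512

512


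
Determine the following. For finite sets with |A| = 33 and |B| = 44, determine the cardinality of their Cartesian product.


The Cartesian product A x B contains all ordered pairs (a, b).
|A x B| = |A| * |B| = 33 * 44 = 1452

1452


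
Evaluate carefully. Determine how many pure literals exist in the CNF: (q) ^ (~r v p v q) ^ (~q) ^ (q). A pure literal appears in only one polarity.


Check each variable for pure literal status:
p: pure positive
q: mixed (not pure)
r: pure negative
Pure literal count = 2

2


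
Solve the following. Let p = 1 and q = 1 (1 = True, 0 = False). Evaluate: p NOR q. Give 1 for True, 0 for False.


p = 1, q = 1
Operation: p NOR q
Evaluate: 1 NOR 1 = 0

0


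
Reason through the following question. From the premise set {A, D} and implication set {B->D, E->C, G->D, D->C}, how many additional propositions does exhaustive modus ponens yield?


Initial facts: {A, D}
Apply modus ponens to closure:
  D and D->C  =>  C
Final known: {A, C, D}
New propositions: {C}
Count = 1

1


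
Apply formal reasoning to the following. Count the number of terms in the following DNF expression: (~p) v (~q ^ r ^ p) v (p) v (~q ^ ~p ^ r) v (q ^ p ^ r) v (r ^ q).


A DNF formula is a disjunction of terms (conjunctions).
Terms are separated by v.
Counting the disjuncts: 6 terms.

6


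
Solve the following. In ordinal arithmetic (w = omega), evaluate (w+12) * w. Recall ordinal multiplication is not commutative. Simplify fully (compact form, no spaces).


Compute (w+12) * w.
Ordinal * is associative and left-distributive over +, but NOT commutative; for finite n>1, n*w = w but w*n stays w*n.
(w+12) * w = sup{(w+12)*k : k<w} = sup{w*k+12} = w^2 (the +12 tail is absorbed in the limit).
Result = w^2

w^2


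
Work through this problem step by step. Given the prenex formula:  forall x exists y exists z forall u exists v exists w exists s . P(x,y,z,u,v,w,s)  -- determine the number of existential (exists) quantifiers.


Quantifier prefix: forall x exists y exists z forall u exists v exists w exists s
Mark each quantifier type:
  U E E U E E E
Universal count = 2, Existential count = 5
Asked for existential (exists) quantifiers: 5

5


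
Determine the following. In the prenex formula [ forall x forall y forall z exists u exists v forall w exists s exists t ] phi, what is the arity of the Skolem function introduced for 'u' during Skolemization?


Quantifier prefix: forall x forall y forall z exists u exists v forall w exists s exists t
'u' is existentially quantified at position 4.
Universal variables preceding it: x, y, z
Skolem function arity = 3

3


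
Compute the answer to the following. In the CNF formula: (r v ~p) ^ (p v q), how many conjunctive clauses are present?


A CNF formula is a conjunction of clauses.
Clauses are separated by ^.
Counting the conjuncts: 2 clauses.

2


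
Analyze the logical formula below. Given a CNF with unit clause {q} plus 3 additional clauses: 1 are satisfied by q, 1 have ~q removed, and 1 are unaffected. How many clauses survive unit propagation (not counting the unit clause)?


Satisfied (removed): 1
Shortened (remain): 1
Unchanged (remain): 1
Remaining = 1 + 1 = 2

2


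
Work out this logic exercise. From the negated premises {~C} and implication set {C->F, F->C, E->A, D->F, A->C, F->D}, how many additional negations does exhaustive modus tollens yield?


Initial negated facts: {~C}
Apply modus tollens to closure:
  ~C and F->C  =>  ~F
  ~F and D->F  =>  ~D
  ~C and A->C  =>  ~A
  ~A and E->A  =>  ~E
Final negated: {~A, ~C, ~D, ~E, ~F}
New negations: {~A, ~D, ~E, ~F}
Count = 4

4


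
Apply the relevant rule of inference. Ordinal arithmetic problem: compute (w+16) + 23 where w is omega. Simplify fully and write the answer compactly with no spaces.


Compute (w+16) + 23.
Ordinal + is associative but NOT commutative; for finite n>0, n + w = w but w + n stays w+n.
By associativity: (w+16) + 23 = w + (16+23) = w+39.
Result = w+39

w+39


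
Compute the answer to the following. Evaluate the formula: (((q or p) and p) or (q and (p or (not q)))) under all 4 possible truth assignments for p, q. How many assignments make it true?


Check all 4 assignments:
p=0, q=0: 0
p=0, q=1: 0
p=1, q=0: 1
p=1, q=1: 1
Count of True = 2

2


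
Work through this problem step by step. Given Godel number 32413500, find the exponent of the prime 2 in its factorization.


Factorize 32413500 by dividing by 2 repeatedly.
Division steps: 2 divides 32413500 exactly 2 time(s).
Exponent of 2 = 2

2


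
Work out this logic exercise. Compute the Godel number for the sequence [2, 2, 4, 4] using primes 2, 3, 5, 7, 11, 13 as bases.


Encode each element as an exponent of the corresponding prime:
  2^2 = 4
  3^2 = 9
  5^4 = 625
  7^4 = 2401
Product = 4 * 9 * 625 * 2401 = 54022500

54022500


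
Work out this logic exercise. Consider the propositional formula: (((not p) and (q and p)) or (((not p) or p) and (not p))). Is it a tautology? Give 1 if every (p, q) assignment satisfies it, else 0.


Check all 4 assignments:
p=0, q=0: 1
p=0, q=1: 1
p=1, q=0: 0
p=1, q=1: 0
Satisfying count = 2/4.
Tautology iff count = 4: no.

0


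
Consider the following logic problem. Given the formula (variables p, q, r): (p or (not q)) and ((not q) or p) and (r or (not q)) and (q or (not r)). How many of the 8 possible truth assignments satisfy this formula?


Evaluate all 8 assignments for p, q, r:
p=0, q=0, r=0: 1
p=0, q=0, r=1: 0
p=0, q=1, r=0: 0
p=0, q=1, r=1: 0
p=1, q=0, r=0: 1
p=1, q=0, r=1: 0
p=1, q=1, r=0: 0
p=1, q=1, r=1: 1
Satisfying count = 3

3


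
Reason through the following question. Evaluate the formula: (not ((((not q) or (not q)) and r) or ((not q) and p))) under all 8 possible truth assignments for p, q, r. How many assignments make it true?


Check all 8 assignments:
p=0, q=0, r=0: 1
p=0, q=0, r=1: 0
p=0, q=1, r=0: 1
p=0, q=1, r=1: 1
p=1, q=0, r=0: 0
p=1, q=0, r=1: 0
p=1, q=1, r=0: 1
p=1, q=1, r=1: 1
Count of True = 5

5


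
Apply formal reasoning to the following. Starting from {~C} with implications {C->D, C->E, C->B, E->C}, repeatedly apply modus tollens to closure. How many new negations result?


Initial negated facts: {~C}
Apply modus tollens to closure:
  ~C and E->C  =>  ~E
Final negated: {~C, ~E}
New negations: {~E}
Count = 1

1


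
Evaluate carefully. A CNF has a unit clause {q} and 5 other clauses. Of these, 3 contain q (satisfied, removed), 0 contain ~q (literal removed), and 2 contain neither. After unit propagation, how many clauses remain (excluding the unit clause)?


Satisfied (removed): 3
Shortened (remain): 0
Unchanged (remain): 2
Remaining = 0 + 2 = 2

2


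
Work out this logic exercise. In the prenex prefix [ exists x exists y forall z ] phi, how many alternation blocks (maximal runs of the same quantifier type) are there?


Quantifier-type sequence: E E A  (A=forall, E=exists)
Group into maximal same-type runs:
  Ex2 | Ax1
Number of blocks = 2

2
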